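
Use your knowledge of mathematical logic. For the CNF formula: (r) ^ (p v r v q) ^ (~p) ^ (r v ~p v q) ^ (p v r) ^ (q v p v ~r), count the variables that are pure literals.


Check each variable for pure literal status:
p: mixed (not pure)
q: pure positive
r: mixed (not pure)
Pure literal count = 1

1


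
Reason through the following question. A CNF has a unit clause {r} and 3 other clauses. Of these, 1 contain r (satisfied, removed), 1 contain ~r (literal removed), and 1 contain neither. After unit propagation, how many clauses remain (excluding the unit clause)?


Satisfied (removed): 1
Shortened (remain): 1
Unchanged (remain): 1
Remaining = 1 + 1 = 2

2


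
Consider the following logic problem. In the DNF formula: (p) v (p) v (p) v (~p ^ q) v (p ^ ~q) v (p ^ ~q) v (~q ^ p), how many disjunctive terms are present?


A DNF formula is a disjunction of terms (conjunctions).
Terms are separated by v.
Counting the disjuncts: 7 terms.

7


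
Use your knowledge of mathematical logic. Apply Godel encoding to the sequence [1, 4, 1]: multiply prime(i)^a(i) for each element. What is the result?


Encode each element as an exponent of the corresponding prime:
  2^1 = 2
  3^4 = 81
  5^1 = 5
Product = 2 * 81 * 5 = 810

810


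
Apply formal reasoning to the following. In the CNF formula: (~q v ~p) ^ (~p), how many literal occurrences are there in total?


Counting literals in each clause:
Clause 1: 2 literal(s)
Clause 2: 1 literal(s)
Total = 3

3


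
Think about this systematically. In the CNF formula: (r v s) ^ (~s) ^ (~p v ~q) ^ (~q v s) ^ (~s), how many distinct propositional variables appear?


Identify each variable that appears in the formula.
Variables found: p, q, r, s
Count = 4

4


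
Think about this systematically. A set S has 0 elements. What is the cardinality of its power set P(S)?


The power set of a set with n elements has 2^n elements.
|P(S)| = 2^0 = 1

1


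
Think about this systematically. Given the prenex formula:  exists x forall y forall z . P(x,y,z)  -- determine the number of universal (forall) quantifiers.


Quantifier prefix: exists x forall y forall z
Mark each quantifier type:
  E U U
Universal count = 2, Existential count = 1
Asked for universal (forall) quantifiers: 2

2


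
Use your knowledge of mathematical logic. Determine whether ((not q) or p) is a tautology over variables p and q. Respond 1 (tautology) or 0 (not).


Check all 4 assignments:
p=0, q=0: 1
p=0, q=1: 0
p=1, q=0: 1
p=1, q=1: 1
Satisfying count = 3/4.
Tautology iff count = 4: no.

0


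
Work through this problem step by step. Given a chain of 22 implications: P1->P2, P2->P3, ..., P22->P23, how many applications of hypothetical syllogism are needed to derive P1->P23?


With 22 implications in a chain connecting 23 propositions:
P1->P2, P2->P3, ..., P22->P23
Steps needed = (number of implications) - 1 = 22 - 1 = 21

21


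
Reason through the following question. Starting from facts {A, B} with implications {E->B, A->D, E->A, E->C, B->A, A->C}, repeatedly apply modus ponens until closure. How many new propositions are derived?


Initial facts: {A, B}
Apply modus ponens to closure:
  A and A->D  =>  D
  A and A->C  =>  C
Final known: {A, B, C, D}
New propositions: {C, D}
Count = 2

2


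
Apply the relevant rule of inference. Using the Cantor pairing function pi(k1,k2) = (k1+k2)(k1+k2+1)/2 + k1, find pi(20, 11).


k1 + k2 = 31
(k1+k2)(k1+k2+1)/2 = 31 * 32 / 2 = 496
pi = 496 + 20 = 516

516


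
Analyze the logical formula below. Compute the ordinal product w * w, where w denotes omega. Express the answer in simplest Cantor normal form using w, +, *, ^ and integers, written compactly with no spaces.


Compute w * w.
Ordinal * is associative and left-distributive over +, but NOT commutative; for finite n>1, n*w = w but w*n stays w*n.
w * w = w^2 by definition.
Result = w^2

w^2


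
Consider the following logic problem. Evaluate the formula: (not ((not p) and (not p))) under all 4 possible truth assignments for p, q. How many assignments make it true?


Check all 4 assignments:
p=0, q=0: 0
p=0, q=1: 0
p=1, q=0: 1
p=1, q=1: 1
Count of True = 2

2


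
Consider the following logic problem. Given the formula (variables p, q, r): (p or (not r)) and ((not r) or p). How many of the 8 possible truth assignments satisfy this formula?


Evaluate all 8 assignments for p, q, r:
p=0, q=0, r=0: 1
p=0, q=0, r=1: 0
p=0, q=1, r=0: 1
p=0, q=1, r=1: 0
p=1, q=0, r=0: 1
p=1, q=0, r=1: 1
p=1, q=1, r=0: 1
p=1, q=1, r=1: 1
Satisfying count = 6

6


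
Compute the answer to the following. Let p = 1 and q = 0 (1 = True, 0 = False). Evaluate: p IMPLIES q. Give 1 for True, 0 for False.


p = 1, q = 0
Operation: p IMPLIES q
Evaluate: 1 IMPLIES 0 = 0

0


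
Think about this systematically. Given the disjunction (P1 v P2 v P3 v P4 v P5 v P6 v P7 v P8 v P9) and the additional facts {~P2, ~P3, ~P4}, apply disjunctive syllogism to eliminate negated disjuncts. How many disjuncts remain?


Original disjuncts (9): P1, P2, P3, P4, P5, P6, P7, P8, P9
Negated (eliminate): ~P2, ~P3, ~P4
Remaining disjuncts: P1, P5, P6, P7, P8, P9
Count = 9 - 3 = 6

6


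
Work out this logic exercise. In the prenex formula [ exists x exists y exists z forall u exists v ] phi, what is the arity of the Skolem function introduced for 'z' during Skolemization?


Quantifier prefix: exists x exists y exists z forall u exists v
'z' is existentially quantified at position 3.
No universal quantifiers precede it.
Skolem function arity = 0 (a Skolem constant)

0


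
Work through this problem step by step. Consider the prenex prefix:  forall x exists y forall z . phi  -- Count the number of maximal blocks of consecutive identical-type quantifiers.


Quantifier-type sequence: A E A  (A=forall, E=exists)
Group into maximal same-type runs:
  Ax1 | Ex1 | Ax1
Number of blocks = 3

3


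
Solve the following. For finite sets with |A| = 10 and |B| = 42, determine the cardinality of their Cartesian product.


The Cartesian product A x B contains all ordered pairs (a, b).
|A x B| = |A| * |B| = 10 * 42 = 420

420


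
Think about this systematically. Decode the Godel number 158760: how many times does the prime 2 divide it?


Factorize 158760 by dividing by 2 repeatedly.
Division steps: 2 divides 158760 exactly 3 time(s).
Exponent of 2 = 3

3


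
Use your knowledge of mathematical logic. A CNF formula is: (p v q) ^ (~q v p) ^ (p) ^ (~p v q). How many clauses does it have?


A CNF formula is a conjunction of clauses.
Clauses are separated by ^.
Counting the conjuncts: 4 clauses.

4


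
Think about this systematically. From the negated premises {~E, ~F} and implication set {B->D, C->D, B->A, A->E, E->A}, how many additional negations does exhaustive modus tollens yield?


Initial negated facts: {~E, ~F}
Apply modus tollens to closure:
  ~E and A->E  =>  ~A
  ~A and B->A  =>  ~B
Final negated: {~A, ~B, ~E, ~F}
New negations: {~A, ~B}
Count = 2

2


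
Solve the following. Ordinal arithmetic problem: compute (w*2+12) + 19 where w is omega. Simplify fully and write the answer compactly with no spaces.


Compute (w*2+12) + 19.
Ordinal + is associative but NOT commutative; for finite n>0, n + w = w but w + n stays w+n.
By associativity: (w*2+12) + 19 = w*2 + (12+19) = w*2+31.
Result = w*2+31

w*2+31


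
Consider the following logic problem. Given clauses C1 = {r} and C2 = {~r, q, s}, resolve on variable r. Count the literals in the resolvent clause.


Remove r from C1 and ~r from C2.
C1 remainder: {}
C2 remainder: {q, s}
Union (resolvent): {q, s}
Resolvent has 2 literal(s).

2


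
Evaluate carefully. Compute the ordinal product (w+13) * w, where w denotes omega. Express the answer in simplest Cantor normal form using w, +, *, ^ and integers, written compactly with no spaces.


Compute (w+13) * w.
Ordinal * is associative and left-distributive over +, but NOT commutative; for finite n>1, n*w = w but w*n stays w*n.
(w+13) * w = sup{(w+13)*k : k<w} = sup{w*k+13} = w^2 (the +13 tail is absorbed in the limit).
Result = w^2

w^2


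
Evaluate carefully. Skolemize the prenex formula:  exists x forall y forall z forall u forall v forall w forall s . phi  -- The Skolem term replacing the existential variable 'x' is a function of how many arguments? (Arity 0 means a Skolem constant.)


Quantifier prefix: exists x forall y forall z forall u forall v forall w forall s
'x' is existentially quantified at position 1.
No universal quantifiers precede it.
Skolem function arity = 0 (a Skolem constant)

0


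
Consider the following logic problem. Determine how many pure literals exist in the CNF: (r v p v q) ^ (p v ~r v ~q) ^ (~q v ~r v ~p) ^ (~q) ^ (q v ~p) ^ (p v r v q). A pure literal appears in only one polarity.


Check each variable for pure literal status:
p: mixed (not pure)
q: mixed (not pure)
r: mixed (not pure)
Pure literal count = 0

0


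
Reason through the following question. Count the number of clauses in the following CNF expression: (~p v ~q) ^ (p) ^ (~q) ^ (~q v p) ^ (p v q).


A CNF formula is a conjunction of clauses.
Clauses are separated by ^.
Counting the conjuncts: 5 clauses.

5


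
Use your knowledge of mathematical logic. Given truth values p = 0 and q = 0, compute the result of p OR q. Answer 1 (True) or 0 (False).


p = 0, q = 0
Operation: p OR q
Evaluate: 0 OR 0 = 0

0


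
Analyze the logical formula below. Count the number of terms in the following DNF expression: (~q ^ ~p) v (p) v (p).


A DNF formula is a disjunction of terms (conjunctions).
Terms are separated by v.
Counting the disjuncts: 3 terms.

3


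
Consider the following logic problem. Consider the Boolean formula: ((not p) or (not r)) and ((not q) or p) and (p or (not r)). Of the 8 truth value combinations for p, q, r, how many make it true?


Evaluate all 8 assignments for p, q, r:
p=0, q=0, r=0: 1
p=0, q=0, r=1: 0
p=0, q=1, r=0: 0
p=0, q=1, r=1: 0
p=1, q=0, r=0: 1
p=1, q=0, r=1: 0
p=1, q=1, r=0: 1
p=1, q=1, r=1: 0
Satisfying count = 3

3


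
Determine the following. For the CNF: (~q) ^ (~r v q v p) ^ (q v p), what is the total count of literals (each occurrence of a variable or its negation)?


Counting literals in each clause:
Clause 1: 1 literal(s)
Clause 2: 3 literal(s)
Clause 3: 2 literal(s)
Total = 6

6


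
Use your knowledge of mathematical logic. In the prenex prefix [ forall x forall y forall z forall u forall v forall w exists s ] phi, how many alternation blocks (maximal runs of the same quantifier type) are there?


Quantifier-type sequence: A A A A A A E  (A=forall, E=exists)
Group into maximal same-type runs:
  Ax6 | Ex1
Number of blocks = 2

2


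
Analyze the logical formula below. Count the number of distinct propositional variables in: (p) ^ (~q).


Identify each variable that appears in the formula.
Variables found: p, q
Count = 2

2


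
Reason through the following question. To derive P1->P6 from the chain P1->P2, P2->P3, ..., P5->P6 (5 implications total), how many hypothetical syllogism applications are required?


With 5 implications in a chain connecting 6 propositions:
P1->P2, P2->P3, ..., P5->P6
Steps needed = (number of implications) - 1 = 5 - 1 = 4

4


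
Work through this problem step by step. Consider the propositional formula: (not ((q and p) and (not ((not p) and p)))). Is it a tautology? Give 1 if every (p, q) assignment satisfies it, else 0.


Check all 4 assignments:
p=0, q=0: 1
p=0, q=1: 1
p=1, q=0: 1
p=1, q=1: 0
Satisfying count = 3/4.
Tautology iff count = 4: no.

0


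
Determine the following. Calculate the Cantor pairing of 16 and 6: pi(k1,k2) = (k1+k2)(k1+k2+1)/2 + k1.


k1 + k2 = 22
(k1+k2)(k1+k2+1)/2 = 22 * 23 / 2 = 253
pi = 253 + 16 = 269

269


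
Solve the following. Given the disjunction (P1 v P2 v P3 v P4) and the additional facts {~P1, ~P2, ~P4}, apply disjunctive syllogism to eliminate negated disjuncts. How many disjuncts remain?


Original disjuncts (4): P1, P2, P3, P4
Negated (eliminate): ~P1, ~P2, ~P4
Remaining disjuncts: P3
Count = 4 - 3 = 1

1


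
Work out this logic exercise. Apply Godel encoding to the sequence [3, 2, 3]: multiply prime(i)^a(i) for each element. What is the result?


Encode each element as an exponent of the corresponding prime:
  2^3 = 8
  3^2 = 9
  5^3 = 125
Product = 8 * 9 * 125 = 9000

9000


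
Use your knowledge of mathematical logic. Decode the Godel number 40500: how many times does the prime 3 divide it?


Factorize 40500 by dividing by 3 repeatedly.
Division steps: 3 divides 40500 exactly 4 time(s).
Exponent of 3 = 4

4


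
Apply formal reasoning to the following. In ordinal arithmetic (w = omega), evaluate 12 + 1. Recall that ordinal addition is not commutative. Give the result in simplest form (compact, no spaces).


Compute 12 + 1.
Ordinal + is associative but NOT commutative; for finite n>0, n + w = w but w + n stays w+n.
Both operands finite; ordinal + agrees with natural +: 12 + 1 = 13.
Result = 13

13


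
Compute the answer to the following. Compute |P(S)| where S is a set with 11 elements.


The power set of a set with n elements has 2^n elements.
|P(S)| = 2^11 = 2048

2048


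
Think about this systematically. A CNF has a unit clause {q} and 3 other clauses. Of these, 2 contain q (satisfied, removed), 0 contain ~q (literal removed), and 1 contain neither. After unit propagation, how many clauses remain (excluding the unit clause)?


Satisfied (removed): 2
Shortened (remain): 0
Unchanged (remain): 1
Remaining = 0 + 1 = 1

1


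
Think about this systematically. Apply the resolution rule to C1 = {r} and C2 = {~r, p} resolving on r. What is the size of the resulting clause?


Remove r from C1 and ~r from C2.
C1 remainder: {}
C2 remainder: {p}
Union (resolvent): {p}
Resolvent has 1 literal(s).

1


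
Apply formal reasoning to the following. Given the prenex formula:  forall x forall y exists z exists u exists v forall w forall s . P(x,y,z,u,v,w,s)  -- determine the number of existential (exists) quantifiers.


Quantifier prefix: forall x forall y exists z exists u exists v forall w forall s
Mark each quantifier type:
  U U E E E U U
Universal count = 4, Existential count = 3
Asked for existential (exists) quantifiers: 3

3


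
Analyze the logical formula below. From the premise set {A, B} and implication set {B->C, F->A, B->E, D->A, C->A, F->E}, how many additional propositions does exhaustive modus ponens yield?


Initial facts: {A, B}
Apply modus ponens to closure:
  B and B->C  =>  C
  B and B->E  =>  E
Final known: {A, B, C, E}
New propositions: {C, E}
Count = 2

2


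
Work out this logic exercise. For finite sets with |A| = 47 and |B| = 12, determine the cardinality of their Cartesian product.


The Cartesian product A x B contains all ordered pairs (a, b).
|A x B| = |A| * |B| = 47 * 12 = 564

564


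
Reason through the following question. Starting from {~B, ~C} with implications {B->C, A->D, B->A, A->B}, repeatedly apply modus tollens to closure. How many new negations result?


Initial negated facts: {~B, ~C}
Apply modus tollens to closure:
  ~B and A->B  =>  ~A
Final negated: {~A, ~B, ~C}
New negations: {~A}
Count = 1

1


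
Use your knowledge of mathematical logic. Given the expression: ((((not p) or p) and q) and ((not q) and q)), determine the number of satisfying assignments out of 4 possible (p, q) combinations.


Check all 4 assignments:
p=0, q=0: 0
p=0, q=1: 0
p=1, q=0: 0
p=1, q=1: 0
Count of True = 0

0


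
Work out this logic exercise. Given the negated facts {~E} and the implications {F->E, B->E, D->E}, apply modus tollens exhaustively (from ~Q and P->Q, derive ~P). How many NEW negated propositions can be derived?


Initial negated facts: {~E}
Apply modus tollens to closure:
  ~E and F->E  =>  ~F
  ~E and B->E  =>  ~B
  ~E and D->E  =>  ~D
Final negated: {~B, ~D, ~E, ~F}
New negations: {~B, ~D, ~F}
Count = 3

3


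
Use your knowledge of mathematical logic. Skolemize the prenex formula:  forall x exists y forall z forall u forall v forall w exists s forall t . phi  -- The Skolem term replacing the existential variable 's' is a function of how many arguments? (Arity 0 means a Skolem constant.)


Quantifier prefix: forall x exists y forall z forall u forall v forall w exists s forall t
's' is existentially quantified at position 7.
Universal variables preceding it: x, z, u, v, w
Skolem function arity = 5

5


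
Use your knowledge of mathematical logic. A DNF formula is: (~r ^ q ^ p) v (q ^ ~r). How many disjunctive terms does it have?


A DNF formula is a disjunction of terms (conjunctions).
Terms are separated by v.
Counting the disjuncts: 2 terms.

2


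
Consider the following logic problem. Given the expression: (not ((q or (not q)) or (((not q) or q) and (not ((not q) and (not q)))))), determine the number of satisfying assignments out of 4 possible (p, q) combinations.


Check all 4 assignments:
p=0, q=0: 0
p=0, q=1: 0
p=1, q=0: 0
p=1, q=1: 0
Count of True = 0

0


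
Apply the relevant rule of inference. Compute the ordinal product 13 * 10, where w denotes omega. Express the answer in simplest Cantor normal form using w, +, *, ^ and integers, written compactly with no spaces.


Compute 13 * 10.
Ordinal * is associative and left-distributive over +, but NOT commutative; for finite n>1, n*w = w but w*n stays w*n.
Both finite; ordinal * agrees with natural *: 13 * 10 = 130.
Result = 130

130


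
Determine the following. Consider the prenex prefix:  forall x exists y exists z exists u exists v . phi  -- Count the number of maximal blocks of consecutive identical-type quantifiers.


Quantifier-type sequence: A E E E E  (A=forall, E=exists)
Group into maximal same-type runs:
  Ax1 | Ex4
Number of blocks = 2

2


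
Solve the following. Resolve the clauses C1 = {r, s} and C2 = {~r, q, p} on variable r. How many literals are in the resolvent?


Remove r from C1 and ~r from C2.
C1 remainder: {s}
C2 remainder: {q, p}
Union (resolvent): {p, q, s}
Resolvent has 3 literal(s).

3


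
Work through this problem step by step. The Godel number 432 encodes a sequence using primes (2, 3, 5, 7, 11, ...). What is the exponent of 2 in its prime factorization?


Factorize 432 by dividing by 2 repeatedly.
Division steps: 2 divides 432 exactly 4 time(s).
Exponent of 2 = 4

4


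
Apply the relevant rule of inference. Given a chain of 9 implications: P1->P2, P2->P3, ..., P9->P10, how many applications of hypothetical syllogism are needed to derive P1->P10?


With 9 implications in a chain connecting 10 propositions:
P1->P2, P2->P3, ..., P9->P10
Steps needed = (number of implications) - 1 = 9 - 1 = 8

8


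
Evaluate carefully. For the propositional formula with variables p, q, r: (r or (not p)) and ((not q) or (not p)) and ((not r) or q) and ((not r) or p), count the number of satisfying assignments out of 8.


Evaluate all 8 assignments for p, q, r:
p=0, q=0, r=0: 1
p=0, q=0, r=1: 0
p=0, q=1, r=0: 1
p=0, q=1, r=1: 0
p=1, q=0, r=0: 0
p=1, q=0, r=1: 0
p=1, q=1, r=0: 0
p=1, q=1, r=1: 0
Satisfying count = 2

2


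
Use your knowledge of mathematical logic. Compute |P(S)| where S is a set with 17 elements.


The power set of a set with n elements has 2^n elements.
|P(S)| = 2^17 = 131072

131072


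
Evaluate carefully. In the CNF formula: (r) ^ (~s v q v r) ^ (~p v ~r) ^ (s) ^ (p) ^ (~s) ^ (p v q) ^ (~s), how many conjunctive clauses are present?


A CNF formula is a conjunction of clauses.
Clauses are separated by ^.
Counting the conjuncts: 8 clauses.

8


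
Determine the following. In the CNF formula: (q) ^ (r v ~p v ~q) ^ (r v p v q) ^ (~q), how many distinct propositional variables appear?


Identify each variable that appears in the formula.
Variables found: p, q, r
Count = 3

3


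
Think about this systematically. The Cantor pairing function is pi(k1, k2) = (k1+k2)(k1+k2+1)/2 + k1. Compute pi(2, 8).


k1 + k2 = 10
(k1+k2)(k1+k2+1)/2 = 10 * 11 / 2 = 55
pi = 55 + 2 = 57

57


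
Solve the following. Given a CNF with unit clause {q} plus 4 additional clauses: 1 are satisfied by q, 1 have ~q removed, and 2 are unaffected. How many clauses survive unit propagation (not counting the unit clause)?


Satisfied (removed): 1
Shortened (remain): 1
Unchanged (remain): 2
Remaining = 1 + 2 = 3

3


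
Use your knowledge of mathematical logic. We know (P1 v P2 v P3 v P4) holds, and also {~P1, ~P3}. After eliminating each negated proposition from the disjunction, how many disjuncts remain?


Original disjuncts (4): P1, P2, P3, P4
Negated (eliminate): ~P1, ~P3
Remaining disjuncts: P2, P4
Count = 4 - 2 = 2

2


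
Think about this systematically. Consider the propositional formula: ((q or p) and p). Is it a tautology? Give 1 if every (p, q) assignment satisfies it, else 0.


Check all 4 assignments:
p=0, q=0: 0
p=0, q=1: 0
p=1, q=0: 1
p=1, q=1: 1
Satisfying count = 2/4.
Tautology iff count = 4: no.

0


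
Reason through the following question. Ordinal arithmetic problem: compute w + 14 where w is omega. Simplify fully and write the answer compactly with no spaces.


Compute w + 14.
Ordinal + is associative but NOT commutative; for finite n>0, n + w = w but w + n stays w+n.
w + 14 is already in normal form (a successor ordinal beyond w).
Result = w+14

w+14


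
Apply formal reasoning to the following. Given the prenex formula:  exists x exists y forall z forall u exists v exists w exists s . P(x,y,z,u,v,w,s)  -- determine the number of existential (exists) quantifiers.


Quantifier prefix: exists x exists y forall z forall u exists v exists w exists s
Mark each quantifier type:
  E E U U E E E
Universal count = 2, Existential count = 5
Asked for existential (exists) quantifiers: 5

5


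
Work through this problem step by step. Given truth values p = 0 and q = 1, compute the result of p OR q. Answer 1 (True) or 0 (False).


p = 0, q = 1
Operation: p OR q
Evaluate: 0 OR 1 = 1

1


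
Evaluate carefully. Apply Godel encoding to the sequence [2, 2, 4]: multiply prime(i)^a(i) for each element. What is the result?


Encode each element as an exponent of the corresponding prime:
  2^2 = 4
  3^2 = 9
  5^4 = 625
Product = 4 * 9 * 625 = 22500

22500


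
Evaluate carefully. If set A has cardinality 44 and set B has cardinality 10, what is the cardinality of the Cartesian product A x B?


The Cartesian product A x B contains all ordered pairs (a, b).
|A x B| = |A| * |B| = 44 * 10 = 440

440


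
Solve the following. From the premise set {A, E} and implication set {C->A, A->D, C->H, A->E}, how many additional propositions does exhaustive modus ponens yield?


Initial facts: {A, E}
Apply modus ponens to closure:
  A and A->D  =>  D
Final known: {A, D, E}
New propositions: {D}
Count = 1

1


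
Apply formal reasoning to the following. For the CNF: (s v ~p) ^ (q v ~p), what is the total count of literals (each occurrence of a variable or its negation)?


Counting literals in each clause:
Clause 1: 2 literal(s)
Clause 2: 2 literal(s)
Total = 4

4


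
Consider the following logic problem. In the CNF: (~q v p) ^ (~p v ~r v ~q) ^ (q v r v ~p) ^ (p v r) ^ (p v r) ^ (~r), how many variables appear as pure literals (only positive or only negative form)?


Check each variable for pure literal status:
p: mixed (not pure)
q: mixed (not pure)
r: mixed (not pure)
Pure literal count = 0

0


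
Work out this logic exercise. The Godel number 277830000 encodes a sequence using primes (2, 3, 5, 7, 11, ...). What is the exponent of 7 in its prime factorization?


Factorize 277830000 by dividing by 7 repeatedly.
Division steps: 7 divides 277830000 exactly 3 time(s).
Exponent of 7 = 3

3


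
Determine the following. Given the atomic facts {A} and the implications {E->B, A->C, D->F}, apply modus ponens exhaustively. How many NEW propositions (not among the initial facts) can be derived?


Initial facts: {A}
Apply modus ponens to closure:
  A and A->C  =>  C
Final known: {A, C}
New propositions: {C}
Count = 1

1


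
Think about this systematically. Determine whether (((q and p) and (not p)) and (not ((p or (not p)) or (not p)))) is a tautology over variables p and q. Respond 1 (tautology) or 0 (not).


Check all 4 assignments:
p=0, q=0: 0
p=0, q=1: 0
p=1, q=0: 0
p=1, q=1: 0
Satisfying count = 0/4.
Tautology iff count = 4: no.

0


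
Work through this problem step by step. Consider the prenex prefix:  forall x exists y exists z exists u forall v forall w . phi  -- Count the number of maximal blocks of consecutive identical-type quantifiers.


Quantifier-type sequence: A E E E A A  (A=forall, E=exists)
Group into maximal same-type runs:
  Ax1 | Ex3 | Ax2
Number of blocks = 3

3


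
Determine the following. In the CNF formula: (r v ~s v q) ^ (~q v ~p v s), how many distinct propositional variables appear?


Identify each variable that appears in the formula.
Variables found: p, q, r, s
Count = 4

4


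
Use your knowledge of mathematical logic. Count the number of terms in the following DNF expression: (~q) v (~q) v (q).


A DNF formula is a disjunction of terms (conjunctions).
Terms are separated by v.
Counting the disjuncts: 3 terms.

3


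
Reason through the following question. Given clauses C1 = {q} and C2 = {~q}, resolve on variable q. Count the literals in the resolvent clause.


Remove q from C1 and ~q from C2.
C1 remainder: {}
C2 remainder: {}
Union (resolvent): {} (empty clause)
Resolvent has 0 literal(s).

0


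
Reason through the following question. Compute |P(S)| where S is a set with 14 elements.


The power set of a set with n elements has 2^n elements.
|P(S)| = 2^14 = 16384

16384


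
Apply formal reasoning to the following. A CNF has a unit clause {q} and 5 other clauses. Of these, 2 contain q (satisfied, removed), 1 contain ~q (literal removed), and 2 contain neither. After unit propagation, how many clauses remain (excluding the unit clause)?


Satisfied (removed): 2
Shortened (remain): 1
Unchanged (remain): 2
Remaining = 1 + 2 = 3

3


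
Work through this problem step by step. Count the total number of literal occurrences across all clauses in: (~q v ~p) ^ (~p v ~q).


Counting literals in each clause:
Clause 1: 2 literal(s)
Clause 2: 2 literal(s)
Total = 4

4


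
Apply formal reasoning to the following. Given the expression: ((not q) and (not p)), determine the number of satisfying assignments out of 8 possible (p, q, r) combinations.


Check all 8 assignments:
p=0, q=0, r=0: 1
p=0, q=0, r=1: 1
p=0, q=1, r=0: 0
p=0, q=1, r=1: 0
p=1, q=0, r=0: 0
p=1, q=0, r=1: 0
p=1, q=1, r=0: 0
p=1, q=1, r=1: 0
Count of True = 2

2


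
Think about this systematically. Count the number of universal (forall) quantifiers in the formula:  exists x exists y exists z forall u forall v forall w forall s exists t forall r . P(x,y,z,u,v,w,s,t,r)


Quantifier prefix: exists x exists y exists z forall u forall v forall w forall s exists t forall r
Mark each quantifier type:
  E E E U U U U E U
Universal count = 5, Existential count = 4
Asked for universal (forall) quantifiers: 5

5


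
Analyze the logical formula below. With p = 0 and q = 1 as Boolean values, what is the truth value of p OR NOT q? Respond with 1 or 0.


p = 0, q = 1
Operation: p OR NOT q
Evaluate: 0 OR NOT 1 = 0

0


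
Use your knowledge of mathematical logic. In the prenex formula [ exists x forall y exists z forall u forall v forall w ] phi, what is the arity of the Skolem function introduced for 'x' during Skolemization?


Quantifier prefix: exists x forall y exists z forall u forall v forall w
'x' is existentially quantified at position 1.
No universal quantifiers precede it.
Skolem function arity = 0 (a Skolem constant)

0


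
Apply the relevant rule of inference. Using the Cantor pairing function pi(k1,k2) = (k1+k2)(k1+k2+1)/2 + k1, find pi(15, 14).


k1 + k2 = 29
(k1+k2)(k1+k2+1)/2 = 29 * 30 / 2 = 435
pi = 435 + 15 = 450

450


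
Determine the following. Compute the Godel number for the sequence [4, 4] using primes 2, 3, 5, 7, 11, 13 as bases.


Encode each element as an exponent of the corresponding prime:
  2^4 = 16
  3^4 = 81
Product = 16 * 81 = 1296

1296


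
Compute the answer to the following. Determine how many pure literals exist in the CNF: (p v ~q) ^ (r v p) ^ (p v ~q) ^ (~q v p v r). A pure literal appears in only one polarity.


Check each variable for pure literal status:
p: pure positive
q: pure negative
r: pure positive
Pure literal count = 3

3


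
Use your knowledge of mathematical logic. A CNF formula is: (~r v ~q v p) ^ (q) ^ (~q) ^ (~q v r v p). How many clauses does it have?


A CNF formula is a conjunction of clauses.
Clauses are separated by ^.
Counting the conjuncts: 4 clauses.

4


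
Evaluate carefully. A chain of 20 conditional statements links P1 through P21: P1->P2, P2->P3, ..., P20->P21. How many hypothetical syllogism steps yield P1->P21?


With 20 implications in a chain connecting 21 propositions:
P1->P2, P2->P3, ..., P20->P21
Steps needed = (number of implications) - 1 = 20 - 1 = 19

19


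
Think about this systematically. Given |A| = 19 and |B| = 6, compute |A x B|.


The Cartesian product A x B contains all ordered pairs (a, b).
|A x B| = |A| * |B| = 19 * 6 = 114

114


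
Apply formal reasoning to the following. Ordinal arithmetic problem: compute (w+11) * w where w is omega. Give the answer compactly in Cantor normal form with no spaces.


Compute (w+11) * w.
Ordinal * is associative and left-distributive over +, but NOT commutative; for finite n>1, n*w = w but w*n stays w*n.
(w+11) * w = sup{(w+11)*k : k<w} = sup{w*k+11} = w^2 (the +11 tail is absorbed in the limit).
Result = w^2

w^2


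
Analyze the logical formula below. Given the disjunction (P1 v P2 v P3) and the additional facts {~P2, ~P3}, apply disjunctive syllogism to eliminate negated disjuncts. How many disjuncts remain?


Original disjuncts (3): P1, P2, P3
Negated (eliminate): ~P2, ~P3
Remaining disjuncts: P1
Count = 3 - 2 = 1

1


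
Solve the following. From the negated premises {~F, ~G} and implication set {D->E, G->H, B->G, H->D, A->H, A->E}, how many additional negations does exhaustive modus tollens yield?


Initial negated facts: {~F, ~G}
Apply modus tollens to closure:
  ~G and B->G  =>  ~B
Final negated: {~B, ~F, ~G}
New negations: {~B}
Count = 1

1


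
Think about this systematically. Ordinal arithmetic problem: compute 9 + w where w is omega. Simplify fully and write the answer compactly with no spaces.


Compute 9 + w.
Ordinal + is associative but NOT commutative; for finite n>0, n + w = w but w + n stays w+n.
Any finite left addend is absorbed by w on the right: 9 + w = w.
Result = w

w


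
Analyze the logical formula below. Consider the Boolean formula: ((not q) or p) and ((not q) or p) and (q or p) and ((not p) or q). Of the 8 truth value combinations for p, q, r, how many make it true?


Evaluate all 8 assignments for p, q, r:
p=0, q=0, r=0: 0
p=0, q=0, r=1: 0
p=0, q=1, r=0: 0
p=0, q=1, r=1: 0
p=1, q=0, r=0: 0
p=1, q=0, r=1: 0
p=1, q=1, r=0: 1
p=1, q=1, r=1: 1
Satisfying count = 2

2


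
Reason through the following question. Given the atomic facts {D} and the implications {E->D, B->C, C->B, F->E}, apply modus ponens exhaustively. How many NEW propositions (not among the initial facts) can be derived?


Initial facts: {D}
Apply modus ponens to closure:
  (no implication fires)
Final known: {D}
New propositions: {(none)}
Count = 0

0


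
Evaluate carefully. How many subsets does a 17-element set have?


The power set of a set with n elements has 2^n elements.
|P(S)| = 2^17 = 131072

131072


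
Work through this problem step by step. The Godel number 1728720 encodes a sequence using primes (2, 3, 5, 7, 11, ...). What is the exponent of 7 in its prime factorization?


Factorize 1728720 by dividing by 7 repeatedly.
Division steps: 7 divides 1728720 exactly 4 time(s).
Exponent of 7 = 4

4


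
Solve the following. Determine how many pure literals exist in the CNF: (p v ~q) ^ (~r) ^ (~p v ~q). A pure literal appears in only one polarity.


Check each variable for pure literal status:
p: mixed (not pure)
q: pure negative
r: pure negative
Pure literal count = 2

2


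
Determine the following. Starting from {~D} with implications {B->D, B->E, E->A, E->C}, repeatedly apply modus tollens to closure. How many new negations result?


Initial negated facts: {~D}
Apply modus tollens to closure:
  ~D and B->D  =>  ~B
Final negated: {~B, ~D}
New negations: {~B}
Count = 1

1


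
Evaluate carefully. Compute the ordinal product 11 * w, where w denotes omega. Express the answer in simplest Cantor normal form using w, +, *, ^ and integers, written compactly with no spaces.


Compute 11 * w.
Ordinal * is associative and left-distributive over +, but NOT commutative; for finite n>1, n*w = w but w*n stays w*n.
For finite n>0, n * w = sup{n*k : k<w} = w. So 11 * w = w.
Result = w

w


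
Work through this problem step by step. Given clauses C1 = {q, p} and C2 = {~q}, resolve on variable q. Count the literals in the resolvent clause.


Remove q from C1 and ~q from C2.
C1 remainder: {p}
C2 remainder: {}
Union (resolvent): {p}
Resolvent has 1 literal(s).

1


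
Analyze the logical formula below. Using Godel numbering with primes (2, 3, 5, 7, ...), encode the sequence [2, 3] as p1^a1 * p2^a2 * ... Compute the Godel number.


Encode each element as an exponent of the corresponding prime:
  2^2 = 4
  3^3 = 27
Product = 4 * 27 = 108

108


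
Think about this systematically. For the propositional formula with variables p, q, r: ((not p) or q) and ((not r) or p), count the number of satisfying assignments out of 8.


Evaluate all 8 assignments for p, q, r:
p=0, q=0, r=0: 1
p=0, q=0, r=1: 0
p=0, q=1, r=0: 1
p=0, q=1, r=1: 0
p=1, q=0, r=0: 0
p=1, q=0, r=1: 0
p=1, q=1, r=0: 1
p=1, q=1, r=1: 1
Satisfying count = 4

4


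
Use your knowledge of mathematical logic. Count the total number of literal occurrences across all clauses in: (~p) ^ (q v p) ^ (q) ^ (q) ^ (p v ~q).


Counting literals in each clause:
Clause 1: 1 literal(s)
Clause 2: 2 literal(s)
Clause 3: 1 literal(s)
Clause 4: 1 literal(s)
Clause 5: 2 literal(s)
Total = 7

7


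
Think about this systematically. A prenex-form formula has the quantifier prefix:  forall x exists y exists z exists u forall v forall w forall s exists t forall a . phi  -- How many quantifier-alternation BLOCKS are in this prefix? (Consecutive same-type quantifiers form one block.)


Quantifier-type sequence: A E E E A A A E A  (A=forall, E=exists)
Group into maximal same-type runs:
  Ax1 | Ex3 | Ax3 | Ex1 | Ax1
Number of blocks = 5

5


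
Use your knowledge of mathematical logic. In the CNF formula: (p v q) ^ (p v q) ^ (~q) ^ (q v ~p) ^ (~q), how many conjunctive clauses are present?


A CNF formula is a conjunction of clauses.
Clauses are separated by ^.
Counting the conjuncts: 5 clauses.

5


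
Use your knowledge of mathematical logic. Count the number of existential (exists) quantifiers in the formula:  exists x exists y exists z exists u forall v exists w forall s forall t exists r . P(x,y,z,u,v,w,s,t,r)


Quantifier prefix: exists x exists y exists z exists u forall v exists w forall s forall t exists r
Mark each quantifier type:
  E E E E U E U U E
Universal count = 3, Existential count = 6
Asked for existential (exists) quantifiers: 6

6


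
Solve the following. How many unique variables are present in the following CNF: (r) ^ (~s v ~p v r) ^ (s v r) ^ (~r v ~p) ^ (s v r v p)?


Identify each variable that appears in the formula.
Variables found: p, r, s
Count = 3

3


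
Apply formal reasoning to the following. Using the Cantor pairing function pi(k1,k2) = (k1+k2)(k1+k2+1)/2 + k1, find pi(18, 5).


k1 + k2 = 23
(k1+k2)(k1+k2+1)/2 = 23 * 24 / 2 = 276
pi = 276 + 18 = 294

294


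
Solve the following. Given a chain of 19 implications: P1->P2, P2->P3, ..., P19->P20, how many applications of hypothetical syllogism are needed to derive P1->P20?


With 19 implications in a chain connecting 20 propositions:
P1->P2, P2->P3, ..., P19->P20
Steps needed = (number of implications) - 1 = 19 - 1 = 18

18


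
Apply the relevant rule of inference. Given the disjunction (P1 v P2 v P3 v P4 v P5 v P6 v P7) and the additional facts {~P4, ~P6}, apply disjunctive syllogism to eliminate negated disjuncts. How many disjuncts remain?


Original disjuncts (7): P1, P2, P3, P4, P5, P6, P7
Negated (eliminate): ~P4, ~P6
Remaining disjuncts: P1, P2, P3, P5, P7
Count = 7 - 2 = 5

5


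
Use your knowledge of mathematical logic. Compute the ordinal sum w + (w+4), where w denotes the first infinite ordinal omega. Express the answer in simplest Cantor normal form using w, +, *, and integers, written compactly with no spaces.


Compute w + (w+4).
Ordinal + is associative but NOT commutative; for finite n>0, n + w = w but w + n stays w+n.
w + (w+4) = (w+w) + 4 = w*2+4.
Result = w*2+4

w*2+4


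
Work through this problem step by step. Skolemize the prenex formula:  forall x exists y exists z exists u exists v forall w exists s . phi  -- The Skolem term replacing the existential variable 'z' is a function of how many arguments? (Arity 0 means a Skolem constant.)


Quantifier prefix: forall x exists y exists z exists u exists v forall w exists s
'z' is existentially quantified at position 3.
Universal variables preceding it: x
Skolem function arity = 1

1


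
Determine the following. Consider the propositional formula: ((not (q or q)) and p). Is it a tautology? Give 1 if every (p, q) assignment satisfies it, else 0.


Check all 4 assignments:
p=0, q=0: 0
p=0, q=1: 0
p=1, q=0: 1
p=1, q=1: 0
Satisfying count = 1/4.
Tautology iff count = 4: no.

0


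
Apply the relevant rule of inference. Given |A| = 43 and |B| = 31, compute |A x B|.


The Cartesian product A x B contains all ordered pairs (a, b).
|A x B| = |A| * |B| = 43 * 31 = 1333

1333


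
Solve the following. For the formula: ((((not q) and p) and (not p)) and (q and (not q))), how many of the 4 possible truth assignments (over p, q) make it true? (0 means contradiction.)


Check all 4 assignments:
p=0, q=0: 0
p=0, q=1: 0
p=1, q=0: 0
p=1, q=1: 0
Count of True = 0

0


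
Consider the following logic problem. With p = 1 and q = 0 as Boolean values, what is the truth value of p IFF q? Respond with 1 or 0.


p = 1, q = 0
Operation: p IFF q
Evaluate: 1 IFF 0 = 0

0


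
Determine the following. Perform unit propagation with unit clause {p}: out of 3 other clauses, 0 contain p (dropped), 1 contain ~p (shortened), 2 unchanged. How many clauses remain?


Satisfied (removed): 0
Shortened (remain): 1
Unchanged (remain): 2
Remaining = 1 + 2 = 3

3


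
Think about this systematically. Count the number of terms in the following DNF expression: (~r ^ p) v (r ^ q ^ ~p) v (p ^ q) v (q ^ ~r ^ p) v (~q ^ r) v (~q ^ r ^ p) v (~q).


A DNF formula is a disjunction of terms (conjunctions).
Terms are separated by v.
Counting the disjuncts: 7 terms.

7


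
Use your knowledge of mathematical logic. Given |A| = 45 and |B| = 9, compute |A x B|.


The Cartesian product A x B contains all ordered pairs (a, b).
|A x B| = |A| * |B| = 45 * 9 = 405

405


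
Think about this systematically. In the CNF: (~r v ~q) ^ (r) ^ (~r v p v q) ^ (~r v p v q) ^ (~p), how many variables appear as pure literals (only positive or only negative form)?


Check each variable for pure literal status:
p: mixed (not pure)
q: mixed (not pure)
r: mixed (not pure)
Pure literal count = 0

0


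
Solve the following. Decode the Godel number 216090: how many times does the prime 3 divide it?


Factorize 216090 by dividing by 3 repeatedly.
Division steps: 3 divides 216090 exactly 2 time(s).
Exponent of 3 = 2

2


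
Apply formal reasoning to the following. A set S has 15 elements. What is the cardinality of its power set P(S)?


The power set of a set with n elements has 2^n elements.
|P(S)| = 2^15 = 32768

32768
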